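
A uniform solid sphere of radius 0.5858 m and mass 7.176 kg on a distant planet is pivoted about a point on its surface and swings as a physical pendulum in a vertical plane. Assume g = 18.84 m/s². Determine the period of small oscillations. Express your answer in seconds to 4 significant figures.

1.311 s

I_cm = (2/5)mr² = 0.98501 kg·m². The pivot is at distance d = 0.5858 m from the centre of mass.
By the parallel-axis theorem, I = I_cm + md² = 0.98501 + 2.4625 = 3.4475 kg·m².
T = 2π√(I/(mgd)) = 2π√(3.4475/(7.176 × 18.84 × 0.5858)) = 1.311 s.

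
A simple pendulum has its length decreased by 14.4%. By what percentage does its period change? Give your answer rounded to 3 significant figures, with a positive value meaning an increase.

-7.48%

T ∝ √L, so T'/T = √(0.8560) = 0.9252.
Percentage change in T = (0.9252 − 1) × 100% = -7.48%.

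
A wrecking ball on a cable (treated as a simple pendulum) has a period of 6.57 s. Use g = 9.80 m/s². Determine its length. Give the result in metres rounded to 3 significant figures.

10.7 m

From T = 2π√(L/g), L = gT²/(4π²) = 9.80 × 6.570²/(4π²) = 10.7 m.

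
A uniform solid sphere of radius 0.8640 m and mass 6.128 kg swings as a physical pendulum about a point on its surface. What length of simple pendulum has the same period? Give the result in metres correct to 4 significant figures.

1.210 m

The equivalent simple-pendulum length is L_eq = I/(md), where I is about the pivot and d = 0.86400 m.
I_cm = (2/5)mR² = 1.8298 kg·m², so I = I_cm + md² = 1.8298 + 4.5745 = 6.4043 kg·m².
L_eq = 6.4043/(6.128 × 0.86400) = 1.210 m.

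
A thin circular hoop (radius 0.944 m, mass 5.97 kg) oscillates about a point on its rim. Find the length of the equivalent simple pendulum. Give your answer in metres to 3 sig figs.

The equivalent simple-pendulum length is L_eq = I/(md), where I is about the pivot and d = 0.9440 m.
I_cm = mR² = 5.320 kg·m², so I = I_cm + md² = 5.320 + 5.320 = 10.64 kg·m².
L_eq = 10.64/(5.97 × 0.9440) = 1.89 m.

1.89 m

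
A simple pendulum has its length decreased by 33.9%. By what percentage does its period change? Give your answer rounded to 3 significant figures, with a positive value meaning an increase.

T ∝ √L, so T'/T = √(0.6610) = 0.8130.
Percentage change in T = (0.8130 − 1) × 100% = -18.7%.

-18.7%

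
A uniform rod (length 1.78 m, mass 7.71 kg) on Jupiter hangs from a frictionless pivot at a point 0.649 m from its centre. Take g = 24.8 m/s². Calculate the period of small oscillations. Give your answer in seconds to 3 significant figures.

For a physical pendulum T = 2π√(I/(mgd)), with d = 0.6490 m from pivot to centre of mass.
I_cm = mL²/12 = 7.71 × 1.78²/12 = 2.036 kg·m²; I = I_cm + md² = 2.036 + 7.71 × 0.6490² = 5.283 kg·m².
T = 2π√(5.283/(7.71 × 24.8 × 0.6490)) = 1.30 s.

1.30 s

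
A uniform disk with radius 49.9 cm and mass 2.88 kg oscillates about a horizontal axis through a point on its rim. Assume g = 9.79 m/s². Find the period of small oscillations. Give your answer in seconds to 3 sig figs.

I_cm = ½mr² = 0.3586 kg·m². The pivot is at distance d = 0.499 m from the centre of mass.
By the parallel-axis theorem, I = I_cm + md² = 0.3586 + 0.7171 = 1.076 kg·m².
T = 2π√(I/(mgd)) = 2π√(1.076/(2.88 × 9.79 × 0.499)) = 1.74 s.

1.74 s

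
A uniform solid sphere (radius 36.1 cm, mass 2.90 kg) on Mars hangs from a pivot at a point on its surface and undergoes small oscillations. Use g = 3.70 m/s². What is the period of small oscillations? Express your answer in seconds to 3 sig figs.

I_cm = (2/5)mr² = 0.1512 kg·m². The pivot is at distance d = 0.361 m from the centre of mass.
By the parallel-axis theorem, I = I_cm + md² = 0.1512 + 0.3779 = 0.5291 kg·m².
T = 2π√(I/(mgd)) = 2π√(0.5291/(2.90 × 3.70 × 0.361)) = 2.32 s.

2.32 s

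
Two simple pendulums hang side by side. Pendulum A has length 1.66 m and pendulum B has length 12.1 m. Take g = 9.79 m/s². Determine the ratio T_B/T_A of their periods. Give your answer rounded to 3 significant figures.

T ∝ √L, so T_B/T_A = √(L_B/L_A) = √(12.1/1.66) = 2.70.

2.70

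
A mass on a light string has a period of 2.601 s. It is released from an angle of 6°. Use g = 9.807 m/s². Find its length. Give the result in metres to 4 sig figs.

From T = 2π√(L/g), L = gT²/(4π²) = 9.807 × 2.6010²/(4π²) = 1.681 m.

1.681 m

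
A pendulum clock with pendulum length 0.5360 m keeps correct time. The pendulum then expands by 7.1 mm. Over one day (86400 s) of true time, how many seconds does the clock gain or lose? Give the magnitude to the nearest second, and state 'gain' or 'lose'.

T ∝ √L, so T'/T = √(0.54310/0.5360) = 1.00660.
In 86400 s of true time the clock registers 86400/1.00660 = 85833.4 s, so it loses 567 s.

lose 567 s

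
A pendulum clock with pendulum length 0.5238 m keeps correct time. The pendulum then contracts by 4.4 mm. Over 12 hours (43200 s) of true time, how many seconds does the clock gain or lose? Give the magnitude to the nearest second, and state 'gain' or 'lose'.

T ∝ √L, so T'/T = √(0.51940/0.5238) = 0.995791.
In 43200 s of true time the clock registers 43200/0.995791 = 43382.6 s, so it gains 183 s.

gain 183 s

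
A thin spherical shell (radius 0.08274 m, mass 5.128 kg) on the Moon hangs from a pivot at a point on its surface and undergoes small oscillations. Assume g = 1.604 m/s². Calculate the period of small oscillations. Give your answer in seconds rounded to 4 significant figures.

1.842 s

I_cm = (2/3)mr² = 0.023404 kg·m². The pivot is at distance d = 0.08274 m from the centre of mass.
By the parallel-axis theorem, I = I_cm + md² = 0.023404 + 0.035106 = 0.058510 kg·m².
T = 2π√(I/(mgd)) = 2π√(0.058510/(5.128 × 1.604 × 0.08274)) = 1.842 s.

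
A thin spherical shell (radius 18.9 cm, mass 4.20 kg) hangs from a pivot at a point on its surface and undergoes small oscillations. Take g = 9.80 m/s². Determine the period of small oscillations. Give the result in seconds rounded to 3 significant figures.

I_cm = (2/3)mr² = 0.1000 kg·m². The pivot is at distance d = 0.189 m from the centre of mass.
By the parallel-axis theorem, I = I_cm + md² = 0.1000 + 0.1500 = 0.2500 kg·m².
T = 2π√(I/(mgd)) = 2π√(0.2500/(4.20 × 9.80 × 0.189)) = 1.13 s.

1.13 s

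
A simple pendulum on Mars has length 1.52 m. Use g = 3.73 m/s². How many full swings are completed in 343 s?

T = 2π√(L/g) = 2π√(1.52/3.73) = 4.011 s.
Number of complete oscillations = ⌊343/4.011⌋ = ⌊85.52⌋ = 85.

85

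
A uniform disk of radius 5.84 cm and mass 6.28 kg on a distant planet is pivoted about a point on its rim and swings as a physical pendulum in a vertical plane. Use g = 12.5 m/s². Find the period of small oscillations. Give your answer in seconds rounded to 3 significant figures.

0.526 s

I_cm = ½mr² = 0.01071 kg·m². The pivot is at distance d = 0.0584 m from the centre of mass.
By the parallel-axis theorem, I = I_cm + md² = 0.01071 + 0.02142 = 0.03213 kg·m².
T = 2π√(I/(mgd)) = 2π√(0.03213/(6.28 × 12.5 × 0.0584)) = 0.526 s.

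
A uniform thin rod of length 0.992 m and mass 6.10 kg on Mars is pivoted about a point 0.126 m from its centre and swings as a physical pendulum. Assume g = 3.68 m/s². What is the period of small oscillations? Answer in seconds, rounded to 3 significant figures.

For a physical pendulum T = 2π√(I/(mgd)), with d = 0.1260 m from pivot to centre of mass.
I_cm = mL²/12 = 6.10 × 0.992²/12 = 0.5002 kg·m²; I = I_cm + md² = 0.5002 + 6.10 × 0.1260² = 0.5971 kg·m².
T = 2π√(0.5971/(6.10 × 3.68 × 0.1260)) = 2.89 s.

2.89 s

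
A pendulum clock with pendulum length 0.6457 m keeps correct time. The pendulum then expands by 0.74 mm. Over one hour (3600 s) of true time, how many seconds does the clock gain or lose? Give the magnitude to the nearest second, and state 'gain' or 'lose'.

lose 2 s

T ∝ √L, so T'/T = √(0.64644/0.6457) = 1.00057.
In 3600 s of true time the clock registers 3600/1.00057 = 3597.9 s, so it loses 2 s.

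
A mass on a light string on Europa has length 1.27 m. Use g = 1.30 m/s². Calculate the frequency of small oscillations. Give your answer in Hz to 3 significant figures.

0.161 Hz

T = 2π√(L/g) = 2π√(1.27/1.30) = 6.210 s, so f = 1/T = 0.161 Hz.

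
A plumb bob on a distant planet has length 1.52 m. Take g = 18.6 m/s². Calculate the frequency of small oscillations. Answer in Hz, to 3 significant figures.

0.557 Hz

T = 2π√(L/g) = 2π√(1.52/18.6) = 1.796 s, so f = 1/T = 0.557 Hz.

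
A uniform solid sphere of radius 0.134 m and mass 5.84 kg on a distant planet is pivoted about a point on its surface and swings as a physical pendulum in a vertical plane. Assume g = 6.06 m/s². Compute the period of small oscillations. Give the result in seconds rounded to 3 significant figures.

I_cm = (2/5)mr² = 0.04195 kg·m². The pivot is at distance d = 0.134 m from the centre of mass.
By the parallel-axis theorem, I = I_cm + md² = 0.04195 + 0.1049 = 0.1468 kg·m².
T = 2π√(I/(mgd)) = 2π√(0.1468/(5.84 × 6.06 × 0.134)) = 1.11 s.

1.11 s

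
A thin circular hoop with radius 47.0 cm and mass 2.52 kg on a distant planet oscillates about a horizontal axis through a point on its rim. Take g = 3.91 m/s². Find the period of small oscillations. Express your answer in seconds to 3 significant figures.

I_cm = mr² = 0.5567 kg·m². The pivot is at distance d = 0.470 m from the centre of mass.
By the parallel-axis theorem, I = I_cm + md² = 0.5567 + 0.5567 = 1.113 kg·m².
T = 2π√(I/(mgd)) = 2π√(1.113/(2.52 × 3.91 × 0.470)) = 3.08 s.

3.08 s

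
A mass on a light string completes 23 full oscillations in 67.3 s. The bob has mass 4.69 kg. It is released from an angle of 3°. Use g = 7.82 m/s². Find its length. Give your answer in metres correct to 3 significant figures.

T = 67.3/23 = 2.926 s.
From T = 2π√(L/g), L = gT²/(4π²) = 7.82 × 2.926²/(4π²) = 1.70 m.

1.70 m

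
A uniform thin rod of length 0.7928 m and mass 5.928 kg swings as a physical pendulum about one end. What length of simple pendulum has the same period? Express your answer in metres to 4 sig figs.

0.5285 m

The equivalent simple-pendulum length is L_eq = I/(md), where I is about the pivot and d = 0.39640 m.
I_cm = (1/12)mL² = 0.31049 kg·m², so I = I_cm + md² = 0.31049 + 0.93148 = 1.2420 kg·m².
L_eq = 1.2420/(5.928 × 0.39640) = 0.5285 m.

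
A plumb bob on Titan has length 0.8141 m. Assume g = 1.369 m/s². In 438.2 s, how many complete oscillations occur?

90

T = 2π√(L/g) = 2π√(0.8141/1.369) = 4.8453 s.
Number of complete oscillations = ⌊438.2/4.8453⌋ = ⌊90.439⌋ = 90.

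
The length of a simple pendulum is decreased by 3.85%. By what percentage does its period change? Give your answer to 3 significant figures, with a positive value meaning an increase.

-1.94%

T ∝ √L, so T'/T = √(0.9615) = 0.9806.
Percentage change in T = (0.9806 − 1) × 100% = -1.94%.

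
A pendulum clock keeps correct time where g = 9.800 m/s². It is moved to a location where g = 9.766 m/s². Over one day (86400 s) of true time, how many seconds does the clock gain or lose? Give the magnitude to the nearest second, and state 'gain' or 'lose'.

The clock's period scales as T ∝ 1/√g, so T'/T = √(9.800/9.766) = 1.00174.
In 86400 s of true time the clock registers 86400/1.00174 = 86250.0 s, so it loses 150 s.

lose 150 s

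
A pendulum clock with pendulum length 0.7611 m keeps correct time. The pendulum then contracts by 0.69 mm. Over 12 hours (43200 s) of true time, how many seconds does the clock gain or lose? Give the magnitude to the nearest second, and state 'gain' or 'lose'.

T ∝ √L, so T'/T = √(0.76041/0.7611) = 0.999547.
In 43200 s of true time the clock registers 43200/0.999547 = 43219.6 s, so it gains 20 s.

gain 20 s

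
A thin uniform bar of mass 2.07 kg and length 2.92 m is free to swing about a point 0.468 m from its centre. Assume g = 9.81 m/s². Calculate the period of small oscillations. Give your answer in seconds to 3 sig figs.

2.83 s

For a physical pendulum T = 2π√(I/(mgd)), with d = 0.4680 m from pivot to centre of mass.
I_cm = mL²/12 = 2.07 × 2.92²/12 = 1.471 kg·m²; I = I_cm + md² = 1.471 + 2.07 × 0.4680² = 1.924 kg·m².
T = 2π√(1.924/(2.07 × 9.81 × 0.4680)) = 2.83 s.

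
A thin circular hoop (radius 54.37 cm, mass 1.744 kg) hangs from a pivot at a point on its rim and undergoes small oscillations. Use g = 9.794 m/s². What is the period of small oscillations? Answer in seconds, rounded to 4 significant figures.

2.094 s

I_cm = mr² = 0.51554 kg·m². The pivot is at distance d = 0.5437 m from the centre of mass.
By the parallel-axis theorem, I = I_cm + md² = 0.51554 + 0.51554 = 1.0311 kg·m².
T = 2π√(I/(mgd)) = 2π√(1.0311/(1.744 × 9.794 × 0.5437)) = 2.094 s.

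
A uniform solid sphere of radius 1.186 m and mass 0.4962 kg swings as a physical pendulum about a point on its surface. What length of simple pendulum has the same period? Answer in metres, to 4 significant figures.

1.660 m

The equivalent simple-pendulum length is L_eq = I/(md), where I is about the pivot and d = 1.1860 m.
I_cm = (2/5)mR² = 0.27918 kg·m², so I = I_cm + md² = 0.27918 + 0.69795 = 0.97713 kg·m².
L_eq = 0.97713/(0.4962 × 1.1860) = 1.660 m.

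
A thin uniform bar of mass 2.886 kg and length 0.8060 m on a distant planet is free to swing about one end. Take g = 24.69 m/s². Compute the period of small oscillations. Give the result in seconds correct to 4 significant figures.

For a physical pendulum T = 2π√(I/(mgd)), with d = 0.40300 m from pivot to centre of mass.
I_cm = mL²/12 = 2.886 × 0.8060²/12 = 0.15624 kg·m²; I = I_cm + md² = 0.15624 + 2.886 × 0.40300² = 0.62495 kg·m².
T = 2π√(0.62495/(2.886 × 24.69 × 0.40300)) = 0.9269 s.

0.9269 s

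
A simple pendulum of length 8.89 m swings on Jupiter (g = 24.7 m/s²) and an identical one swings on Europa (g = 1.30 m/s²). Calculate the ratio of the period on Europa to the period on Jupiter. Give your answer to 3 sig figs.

4.36

T ∝ 1/√g, so T₂/T₁ = √(g₁/g₂) = √(24.7/1.30) = 4.36.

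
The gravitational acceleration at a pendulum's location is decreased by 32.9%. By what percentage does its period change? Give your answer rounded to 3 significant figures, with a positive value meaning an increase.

22.1%

T ∝ 1/√g, so T'/T = 1/√(0.6710) = 1.221.
Percentage change in T = (1.221 − 1) × 100% = 22.1%.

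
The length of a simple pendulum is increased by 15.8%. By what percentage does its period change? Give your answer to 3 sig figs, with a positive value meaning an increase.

7.61%

T ∝ √L, so T'/T = √(1.158) = 1.076.
Percentage change in T = (1.076 − 1) × 100% = 7.61%.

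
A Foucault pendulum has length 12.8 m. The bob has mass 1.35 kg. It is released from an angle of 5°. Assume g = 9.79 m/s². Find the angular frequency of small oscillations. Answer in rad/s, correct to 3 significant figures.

ω = √(g/L) = √(9.79/12.8) = 0.875 rad/s.

0.875 rad/s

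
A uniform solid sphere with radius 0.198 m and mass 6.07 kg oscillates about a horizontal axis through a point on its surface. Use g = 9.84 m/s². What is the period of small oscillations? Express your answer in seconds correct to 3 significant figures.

I_cm = (2/5)mr² = 0.09519 kg·m². The pivot is at distance d = 0.198 m from the centre of mass.
By the parallel-axis theorem, I = I_cm + md² = 0.09519 + 0.2380 = 0.3332 kg·m².
T = 2π√(I/(mgd)) = 2π√(0.3332/(6.07 × 9.84 × 0.198)) = 1.05 s.

1.05 s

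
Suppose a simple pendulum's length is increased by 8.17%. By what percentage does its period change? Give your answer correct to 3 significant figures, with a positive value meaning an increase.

T ∝ √L, so T'/T = √(1.082) = 1.040.
Percentage change in T = (1.040 − 1) × 100% = 4.00%.

4.00%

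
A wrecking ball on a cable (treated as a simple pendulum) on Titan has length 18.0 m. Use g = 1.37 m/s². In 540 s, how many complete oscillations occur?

23

T = 2π√(L/g) = 2π√(18.0/1.37) = 22.77 s.
Number of complete oscillations = ⌊540/22.77⌋ = ⌊23.71⌋ = 23.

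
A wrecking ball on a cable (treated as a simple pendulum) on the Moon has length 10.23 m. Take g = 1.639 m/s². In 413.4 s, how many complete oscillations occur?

26

T = 2π√(L/g) = 2π√(10.23/1.639) = 15.697 s.
Number of complete oscillations = ⌊413.4/15.697⌋ = ⌊26.336⌋ = 26.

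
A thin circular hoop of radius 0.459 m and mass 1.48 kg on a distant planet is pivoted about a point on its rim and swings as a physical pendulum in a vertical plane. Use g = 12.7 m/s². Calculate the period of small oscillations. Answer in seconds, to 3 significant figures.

I_cm = mr² = 0.3118 kg·m². The pivot is at distance d = 0.459 m from the centre of mass.
By the parallel-axis theorem, I = I_cm + md² = 0.3118 + 0.3118 = 0.6236 kg·m².
T = 2π√(I/(mgd)) = 2π√(0.6236/(1.48 × 12.7 × 0.459)) = 1.69 s.

1.69 s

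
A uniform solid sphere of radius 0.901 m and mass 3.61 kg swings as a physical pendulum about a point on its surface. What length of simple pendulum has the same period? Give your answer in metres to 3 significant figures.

The equivalent simple-pendulum length is L_eq = I/(md), where I is about the pivot and d = 0.9010 m.
I_cm = (2/5)mR² = 1.172 kg·m², so I = I_cm + md² = 1.172 + 2.931 = 4.103 kg·m².
L_eq = 4.103/(3.61 × 0.9010) = 1.26 m.

1.26 m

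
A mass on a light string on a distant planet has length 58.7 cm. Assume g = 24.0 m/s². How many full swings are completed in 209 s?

T = 2π√(L/g) = 2π√(0.587/24.0) = 0.9826 s.
Number of complete oscillations = ⌊209/0.9826⌋ = ⌊212.7⌋ = 212.

212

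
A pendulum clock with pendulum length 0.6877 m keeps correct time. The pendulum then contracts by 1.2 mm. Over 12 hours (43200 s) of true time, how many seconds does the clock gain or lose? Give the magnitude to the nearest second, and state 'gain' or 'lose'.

T ∝ √L, so T'/T = √(0.68650/0.6877) = 0.999127.
In 43200 s of true time the clock registers 43200/0.999127 = 43237.7 s, so it gains 38 s.

gain 38 s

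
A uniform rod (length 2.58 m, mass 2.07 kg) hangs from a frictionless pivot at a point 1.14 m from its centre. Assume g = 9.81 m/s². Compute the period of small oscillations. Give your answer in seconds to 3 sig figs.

2.56 s

For a physical pendulum T = 2π√(I/(mgd)), with d = 1.140 m from pivot to centre of mass.
I_cm = mL²/12 = 2.07 × 2.58²/12 = 1.148 kg·m²; I = I_cm + md² = 1.148 + 2.07 × 1.140² = 3.838 kg·m².
T = 2π√(3.838/(2.07 × 9.81 × 1.140)) = 2.56 s.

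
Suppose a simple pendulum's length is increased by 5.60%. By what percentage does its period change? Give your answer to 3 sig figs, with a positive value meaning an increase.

T ∝ √L, so T'/T = √(1.056) = 1.028.
Percentage change in T = (1.028 − 1) × 100% = 2.76%.

2.76%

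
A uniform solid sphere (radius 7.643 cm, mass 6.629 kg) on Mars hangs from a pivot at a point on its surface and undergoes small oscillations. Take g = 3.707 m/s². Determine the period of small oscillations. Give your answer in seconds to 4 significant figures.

I_cm = (2/5)mr² = 0.015489 kg·m². The pivot is at distance d = 0.07643 m from the centre of mass.
By the parallel-axis theorem, I = I_cm + md² = 0.015489 + 0.038724 = 0.054213 kg·m².
T = 2π√(I/(mgd)) = 2π√(0.054213/(6.629 × 3.707 × 0.07643)) = 1.067 s.

1.067 s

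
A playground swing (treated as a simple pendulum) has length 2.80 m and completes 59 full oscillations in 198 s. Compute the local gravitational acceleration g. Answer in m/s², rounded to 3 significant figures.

9.82 m/s²

T = 198/59 = 3.356 s.
From T = 2π√(L/g), g = 4π²L/T² = 4π² × 2.80/3.356² = 9.82 m/s².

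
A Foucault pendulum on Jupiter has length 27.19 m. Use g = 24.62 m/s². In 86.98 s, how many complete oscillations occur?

T = 2π√(L/g) = 2π√(27.19/24.62) = 6.6030 s.
Number of complete oscillations = ⌊86.98/6.6030⌋ = ⌊13.173⌋ = 13.

13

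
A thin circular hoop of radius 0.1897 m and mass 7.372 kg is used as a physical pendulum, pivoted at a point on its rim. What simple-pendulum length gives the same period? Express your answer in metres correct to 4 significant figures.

0.3794 m

The equivalent simple-pendulum length is L_eq = I/(md), where I is about the pivot and d = 0.18970 m.
I_cm = mR² = 0.26529 kg·m², so I = I_cm + md² = 0.26529 + 0.26529 = 0.53058 kg·m².
L_eq = 0.53058/(7.372 × 0.18970) = 0.3794 m.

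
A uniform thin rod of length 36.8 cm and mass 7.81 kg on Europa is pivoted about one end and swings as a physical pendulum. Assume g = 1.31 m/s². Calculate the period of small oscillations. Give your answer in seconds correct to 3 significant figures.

For a physical pendulum T = 2π√(I/(mgd)), with d = 0.1840 m from pivot to centre of mass.
I_cm = mL²/12 = 7.81 × 0.368²/12 = 0.08814 kg·m²; I = I_cm + md² = 0.08814 + 7.81 × 0.1840² = 0.3526 kg·m².
T = 2π√(0.3526/(7.81 × 1.31 × 0.1840)) = 2.72 s.

2.72 s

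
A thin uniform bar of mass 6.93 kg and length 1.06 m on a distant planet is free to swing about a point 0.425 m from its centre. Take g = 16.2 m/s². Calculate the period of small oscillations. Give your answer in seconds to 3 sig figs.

For a physical pendulum T = 2π√(I/(mgd)), with d = 0.4250 m from pivot to centre of mass.
I_cm = mL²/12 = 6.93 × 1.06²/12 = 0.6489 kg·m²; I = I_cm + md² = 0.6489 + 6.93 × 0.4250² = 1.901 kg·m².
T = 2π√(1.901/(6.93 × 16.2 × 0.4250)) = 1.25 s.

1.25 s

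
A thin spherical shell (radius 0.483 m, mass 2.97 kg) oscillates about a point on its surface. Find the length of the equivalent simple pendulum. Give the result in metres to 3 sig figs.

The equivalent simple-pendulum length is L_eq = I/(md), where I is about the pivot and d = 0.4830 m.
I_cm = (2/3)mR² = 0.4619 kg·m², so I = I_cm + md² = 0.4619 + 0.6929 = 1.155 kg·m².
L_eq = 1.155/(2.97 × 0.4830) = 0.805 m.

0.805 m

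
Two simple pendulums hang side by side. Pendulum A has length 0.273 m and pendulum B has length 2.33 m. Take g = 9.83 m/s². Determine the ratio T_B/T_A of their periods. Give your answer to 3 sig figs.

T ∝ √L, so T_B/T_A = √(L_B/L_A) = √(2.33/0.273) = 2.92.

2.92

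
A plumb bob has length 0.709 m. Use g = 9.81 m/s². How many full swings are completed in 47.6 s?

T = 2π√(L/g) = 2π√(0.709/9.81) = 1.689 s.
Number of complete oscillations = ⌊47.6/1.689⌋ = ⌊28.18⌋ = 28.

28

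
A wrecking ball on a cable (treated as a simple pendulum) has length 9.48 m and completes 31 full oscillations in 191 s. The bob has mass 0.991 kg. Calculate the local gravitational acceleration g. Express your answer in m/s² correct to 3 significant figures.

9.86 m/s²

T = 191/31 = 6.161 s.
From T = 2π√(L/g), g = 4π²L/T² = 4π² × 9.48/6.161² = 9.86 m/s².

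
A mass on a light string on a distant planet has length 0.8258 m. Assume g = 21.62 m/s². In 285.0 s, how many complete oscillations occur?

T = 2π√(L/g) = 2π√(0.8258/21.62) = 1.2280 s.
Number of complete oscillations = ⌊285.0/1.2280⌋ = ⌊232.09⌋ = 232.

232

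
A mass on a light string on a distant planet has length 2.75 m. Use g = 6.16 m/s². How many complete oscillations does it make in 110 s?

26

T = 2π√(L/g) = 2π√(2.75/6.16) = 4.198 s.
Number of complete oscillations = ⌊110/4.198⌋ = ⌊26.20⌋ = 26.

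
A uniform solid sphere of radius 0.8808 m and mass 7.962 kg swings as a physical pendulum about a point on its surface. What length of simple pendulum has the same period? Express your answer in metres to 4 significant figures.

1.233 m

The equivalent simple-pendulum length is L_eq = I/(md), where I is about the pivot and d = 0.88080 m.
I_cm = (2/5)mR² = 2.4708 kg·m², so I = I_cm + md² = 2.4708 + 6.1770 = 8.6478 kg·m².
L_eq = 8.6478/(7.962 × 0.88080) = 1.233 m.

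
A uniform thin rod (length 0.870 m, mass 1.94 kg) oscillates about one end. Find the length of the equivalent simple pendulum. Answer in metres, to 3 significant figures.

0.580 m

The equivalent simple-pendulum length is L_eq = I/(md), where I is about the pivot and d = 0.4350 m.
I_cm = (1/12)mL² = 0.1224 kg·m², so I = I_cm + md² = 0.1224 + 0.3671 = 0.4895 kg·m².
L_eq = 0.4895/(1.94 × 0.4350) = 0.580 m.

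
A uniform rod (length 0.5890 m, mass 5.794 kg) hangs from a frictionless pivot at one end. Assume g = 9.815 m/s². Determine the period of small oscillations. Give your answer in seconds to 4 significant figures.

1.257 s

For a physical pendulum T = 2π√(I/(mgd)), with d = 0.29450 m from pivot to centre of mass.
I_cm = mL²/12 = 5.794 × 0.5890²/12 = 0.16751 kg·m²; I = I_cm + md² = 0.16751 + 5.794 × 0.29450² = 0.67002 kg·m².
T = 2π√(0.67002/(5.794 × 9.815 × 0.29450)) = 1.257 s.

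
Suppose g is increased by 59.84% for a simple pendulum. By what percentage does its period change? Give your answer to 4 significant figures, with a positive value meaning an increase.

-20.90%

T ∝ 1/√g, so T'/T = 1/√(1.5984) = 0.79096.
Percentage change in T = (0.79096 − 1) × 100% = -20.90%.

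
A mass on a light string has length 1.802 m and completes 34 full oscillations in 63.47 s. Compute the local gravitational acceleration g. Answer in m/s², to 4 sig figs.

T = 63.47/34 = 1.8668 s.
From T = 2π√(L/g), g = 4π²L/T² = 4π² × 1.802/1.8668² = 20.41 m/s².

20.41 m/s²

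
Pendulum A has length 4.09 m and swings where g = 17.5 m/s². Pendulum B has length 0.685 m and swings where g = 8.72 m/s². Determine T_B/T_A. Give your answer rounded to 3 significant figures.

0.580

T = 2π√(L/g), so T_B/T_A = √((L_B/g_B)/(L_A/g_A)) = √((0.685/8.72)/(4.09/17.5)) = 0.580.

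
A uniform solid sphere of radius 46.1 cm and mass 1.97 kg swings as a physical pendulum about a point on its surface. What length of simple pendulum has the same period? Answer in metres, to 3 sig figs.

The equivalent simple-pendulum length is L_eq = I/(md), where I is about the pivot and d = 0.4610 m.
I_cm = (2/5)mR² = 0.1675 kg·m², so I = I_cm + md² = 0.1675 + 0.4187 = 0.5861 kg·m².
L_eq = 0.5861/(1.97 × 0.4610) = 0.645 m.

0.645 m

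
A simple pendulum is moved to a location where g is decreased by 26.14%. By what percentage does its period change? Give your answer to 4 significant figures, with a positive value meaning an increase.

T ∝ 1/√g, so T'/T = 1/√(0.73860) = 1.1636.
Percentage change in T = (1.1636 − 1) × 100% = 16.36%.

16.36%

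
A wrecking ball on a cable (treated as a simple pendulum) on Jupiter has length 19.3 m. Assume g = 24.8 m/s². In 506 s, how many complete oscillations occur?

91

T = 2π√(L/g) = 2π√(19.3/24.8) = 5.543 s.
Number of complete oscillations = ⌊506/5.543⌋ = ⌊91.29⌋ = 91.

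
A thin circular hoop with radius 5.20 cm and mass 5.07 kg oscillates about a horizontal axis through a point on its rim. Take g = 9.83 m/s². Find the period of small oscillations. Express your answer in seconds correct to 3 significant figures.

0.646 s

I_cm = mr² = 0.01371 kg·m². The pivot is at distance d = 0.0520 m from the centre of mass.
By the parallel-axis theorem, I = I_cm + md² = 0.01371 + 0.01371 = 0.02742 kg·m².
T = 2π√(I/(mgd)) = 2π√(0.02742/(5.07 × 9.83 × 0.0520)) = 0.646 s.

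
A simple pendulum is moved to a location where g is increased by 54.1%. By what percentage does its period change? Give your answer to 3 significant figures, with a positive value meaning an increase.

T ∝ 1/√g, so T'/T = 1/√(1.541) = 0.8056.
Percentage change in T = (0.8056 − 1) × 100% = -19.4%.

-19.4%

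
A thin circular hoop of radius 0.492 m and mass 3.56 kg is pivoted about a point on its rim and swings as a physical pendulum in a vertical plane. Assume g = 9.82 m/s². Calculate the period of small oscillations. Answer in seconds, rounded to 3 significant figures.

I_cm = mr² = 0.8617 kg·m². The pivot is at distance d = 0.492 m from the centre of mass.
By the parallel-axis theorem, I = I_cm + md² = 0.8617 + 0.8617 = 1.723 kg·m².
T = 2π√(I/(mgd)) = 2π√(1.723/(3.56 × 9.82 × 0.492)) = 1.99 s.

1.99 s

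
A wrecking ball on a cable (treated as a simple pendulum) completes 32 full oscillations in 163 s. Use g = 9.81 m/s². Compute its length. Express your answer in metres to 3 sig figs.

T = 163/32 = 5.094 s.
From T = 2π√(L/g), L = gT²/(4π²) = 9.81 × 5.094²/(4π²) = 6.45 m.

6.45 m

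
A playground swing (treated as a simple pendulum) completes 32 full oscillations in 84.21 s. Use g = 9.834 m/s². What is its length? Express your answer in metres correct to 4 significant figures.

1.725 m

T = 84.21/32 = 2.6316 s.
From T = 2π√(L/g), L = gT²/(4π²) = 9.834 × 2.6316²/(4π²) = 1.725 m.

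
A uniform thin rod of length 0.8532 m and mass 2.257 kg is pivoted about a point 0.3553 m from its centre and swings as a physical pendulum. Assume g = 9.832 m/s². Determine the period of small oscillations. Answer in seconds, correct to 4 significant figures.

For a physical pendulum T = 2π√(I/(mgd)), with d = 0.35530 m from pivot to centre of mass.
I_cm = mL²/12 = 2.257 × 0.8532²/12 = 0.13692 kg·m²; I = I_cm + md² = 0.13692 + 2.257 × 0.35530² = 0.42183 kg·m².
T = 2π√(0.42183/(2.257 × 9.832 × 0.35530)) = 1.453 s.

1.453 s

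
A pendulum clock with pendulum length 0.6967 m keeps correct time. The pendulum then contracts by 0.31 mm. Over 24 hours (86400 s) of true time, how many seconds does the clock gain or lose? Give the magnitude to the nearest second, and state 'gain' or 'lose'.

T ∝ √L, so T'/T = √(0.69639/0.6967) = 0.999777.
In 86400 s of true time the clock registers 86400/0.999777 = 86419.2 s, so it gains 19 s.

gain 19 s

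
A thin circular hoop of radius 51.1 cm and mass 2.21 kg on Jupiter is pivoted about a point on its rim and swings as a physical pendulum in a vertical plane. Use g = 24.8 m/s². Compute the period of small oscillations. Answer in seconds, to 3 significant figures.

1.28 s

I_cm = mr² = 0.5771 kg·m². The pivot is at distance d = 0.511 m from the centre of mass.
By the parallel-axis theorem, I = I_cm + md² = 0.5771 + 0.5771 = 1.154 kg·m².
T = 2π√(I/(mgd)) = 2π√(1.154/(2.21 × 24.8 × 0.511)) = 1.28 s.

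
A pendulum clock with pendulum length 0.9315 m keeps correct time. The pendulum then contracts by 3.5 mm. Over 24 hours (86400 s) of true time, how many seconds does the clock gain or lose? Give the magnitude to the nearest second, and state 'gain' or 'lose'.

gain 163 s

T ∝ √L, so T'/T = √(0.92800/0.9315) = 0.998120.
In 86400 s of true time the clock registers 86400/0.998120 = 86562.8 s, so it gains 163 s.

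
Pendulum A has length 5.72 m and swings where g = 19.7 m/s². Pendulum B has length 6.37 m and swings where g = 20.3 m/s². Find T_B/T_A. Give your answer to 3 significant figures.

T = 2π√(L/g), so T_B/T_A = √((L_B/g_B)/(L_A/g_A)) = √((6.37/20.3)/(5.72/19.7)) = 1.04.

1.04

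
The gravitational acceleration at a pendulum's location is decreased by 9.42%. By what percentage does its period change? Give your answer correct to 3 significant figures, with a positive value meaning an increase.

T ∝ 1/√g, so T'/T = 1/√(0.9058) = 1.051.
Percentage change in T = (1.051 − 1) × 100% = 5.07%.

5.07%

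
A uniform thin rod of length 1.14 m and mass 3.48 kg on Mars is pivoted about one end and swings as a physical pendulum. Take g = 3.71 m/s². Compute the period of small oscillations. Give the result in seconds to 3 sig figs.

For a physical pendulum T = 2π√(I/(mgd)), with d = 0.5700 m from pivot to centre of mass.
I_cm = mL²/12 = 3.48 × 1.14²/12 = 0.3769 kg·m²; I = I_cm + md² = 0.3769 + 3.48 × 0.5700² = 1.508 kg·m².
T = 2π√(1.508/(3.48 × 3.71 × 0.5700)) = 2.84 s.

2.84 s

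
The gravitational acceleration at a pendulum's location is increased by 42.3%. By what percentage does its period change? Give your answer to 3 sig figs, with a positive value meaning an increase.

-16.2%

T ∝ 1/√g, so T'/T = 1/√(1.423) = 0.8383.
Percentage change in T = (0.8383 − 1) × 100% = -16.2%.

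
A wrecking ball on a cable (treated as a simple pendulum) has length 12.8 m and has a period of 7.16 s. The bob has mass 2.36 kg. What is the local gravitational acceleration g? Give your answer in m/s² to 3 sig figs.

9.86 m/s²

From T = 2π√(L/g), g = 4π²L/T² = 4π² × 12.8/7.160² = 9.86 m/s².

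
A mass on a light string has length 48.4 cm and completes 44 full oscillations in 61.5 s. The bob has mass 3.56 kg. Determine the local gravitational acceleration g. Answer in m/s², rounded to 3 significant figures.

T = 61.5/44 = 1.398 s.
From T = 2π√(L/g), g = 4π²L/T² = 4π² × 0.484/1.398² = 9.78 m/s².

9.78 m/s²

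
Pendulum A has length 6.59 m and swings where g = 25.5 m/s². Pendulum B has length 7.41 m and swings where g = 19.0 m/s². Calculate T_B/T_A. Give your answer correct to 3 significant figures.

T = 2π√(L/g), so T_B/T_A = √((L_B/g_B)/(L_A/g_A)) = √((7.41/19.0)/(6.59/25.5)) = 1.23.

1.23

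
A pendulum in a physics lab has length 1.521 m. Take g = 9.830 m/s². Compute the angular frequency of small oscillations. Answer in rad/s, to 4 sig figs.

ω = √(g/L) = √(9.830/1.521) = 2.542 rad/s.

2.542 rad/s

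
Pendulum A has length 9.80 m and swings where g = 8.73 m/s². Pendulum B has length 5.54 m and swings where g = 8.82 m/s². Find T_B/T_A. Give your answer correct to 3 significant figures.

0.748

T = 2π√(L/g), so T_B/T_A = √((L_B/g_B)/(L_A/g_A)) = √((5.54/8.82)/(9.80/8.73)) = 0.748.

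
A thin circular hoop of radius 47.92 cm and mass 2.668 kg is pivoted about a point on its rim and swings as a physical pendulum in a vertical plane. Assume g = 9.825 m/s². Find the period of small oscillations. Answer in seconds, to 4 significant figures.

I_cm = mr² = 0.61266 kg·m². The pivot is at distance d = 0.4792 m from the centre of mass.
By the parallel-axis theorem, I = I_cm + md² = 0.61266 + 0.61266 = 1.2253 kg·m².
T = 2π√(I/(mgd)) = 2π√(1.2253/(2.668 × 9.825 × 0.4792)) = 1.962 s.

1.962 s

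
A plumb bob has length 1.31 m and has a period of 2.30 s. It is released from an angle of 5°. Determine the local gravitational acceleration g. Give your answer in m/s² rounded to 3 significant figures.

From T = 2π√(L/g), g = 4π²L/T² = 4π² × 1.31/2.300² = 9.78 m/s².

9.78 m/s²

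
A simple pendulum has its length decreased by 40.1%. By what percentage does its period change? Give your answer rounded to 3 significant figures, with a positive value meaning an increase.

T ∝ √L, so T'/T = √(0.5990) = 0.7740.
Percentage change in T = (0.7740 − 1) × 100% = -22.6%.

-22.6%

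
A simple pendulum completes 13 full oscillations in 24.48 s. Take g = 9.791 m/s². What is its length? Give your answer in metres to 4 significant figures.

T = 24.48/13 = 1.8831 s.
From T = 2π√(L/g), L = gT²/(4π²) = 9.791 × 1.8831²/(4π²) = 0.8794 m.

0.8794 m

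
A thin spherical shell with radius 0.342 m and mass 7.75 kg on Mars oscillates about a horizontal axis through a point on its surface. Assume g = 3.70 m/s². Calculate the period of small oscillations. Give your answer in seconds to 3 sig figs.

I_cm = (2/3)mr² = 0.6043 kg·m². The pivot is at distance d = 0.342 m from the centre of mass.
By the parallel-axis theorem, I = I_cm + md² = 0.6043 + 0.9065 = 1.511 kg·m².
T = 2π√(I/(mgd)) = 2π√(1.511/(7.75 × 3.70 × 0.342)) = 2.47 s.

2.47 s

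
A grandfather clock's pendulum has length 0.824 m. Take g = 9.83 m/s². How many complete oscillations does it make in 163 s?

T = 2π√(L/g) = 2π√(0.824/9.83) = 1.819 s.
Number of complete oscillations = ⌊163/1.819⌋ = ⌊89.60⌋ = 89.

89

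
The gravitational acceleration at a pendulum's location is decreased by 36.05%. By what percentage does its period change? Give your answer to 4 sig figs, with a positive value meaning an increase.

T ∝ 1/√g, so T'/T = 1/√(0.63950) = 1.2505.
Percentage change in T = (1.2505 − 1) × 100% = 25.05%.

25.05%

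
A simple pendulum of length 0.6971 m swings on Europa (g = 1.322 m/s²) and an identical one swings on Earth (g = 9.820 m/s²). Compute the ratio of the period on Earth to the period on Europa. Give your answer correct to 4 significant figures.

T ∝ 1/√g, so T₂/T₁ = √(g₁/g₂) = √(1.322/9.820) = 0.3669.

0.3669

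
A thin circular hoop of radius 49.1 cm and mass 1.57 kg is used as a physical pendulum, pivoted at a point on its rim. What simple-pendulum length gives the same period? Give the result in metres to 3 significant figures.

The equivalent simple-pendulum length is L_eq = I/(md), where I is about the pivot and d = 0.4910 m.
I_cm = mR² = 0.3785 kg·m², so I = I_cm + md² = 0.3785 + 0.3785 = 0.7570 kg·m².
L_eq = 0.7570/(1.57 × 0.4910) = 0.982 m.

0.982 m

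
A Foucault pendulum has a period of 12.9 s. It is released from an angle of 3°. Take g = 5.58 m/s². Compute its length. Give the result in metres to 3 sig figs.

23.5 m

From T = 2π√(L/g), L = gT²/(4π²) = 5.58 × 12.90²/(4π²) = 23.5 m.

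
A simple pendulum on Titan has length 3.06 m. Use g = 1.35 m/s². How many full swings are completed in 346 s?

T = 2π√(L/g) = 2π√(3.06/1.35) = 9.460 s.
Number of complete oscillations = ⌊346/9.460⌋ = ⌊36.58⌋ = 36.

36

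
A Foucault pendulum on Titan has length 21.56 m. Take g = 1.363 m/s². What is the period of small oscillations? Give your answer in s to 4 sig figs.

T = 2π√(L/g) = 2π√(21.56/1.363) = 2π × 3.9772 = 24.99 s.

24.99 s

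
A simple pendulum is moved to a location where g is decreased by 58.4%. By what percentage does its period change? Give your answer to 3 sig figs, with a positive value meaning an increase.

55.0%

T ∝ 1/√g, so T'/T = 1/√(0.4160) = 1.550.
Percentage change in T = (1.550 − 1) × 100% = 55.0%.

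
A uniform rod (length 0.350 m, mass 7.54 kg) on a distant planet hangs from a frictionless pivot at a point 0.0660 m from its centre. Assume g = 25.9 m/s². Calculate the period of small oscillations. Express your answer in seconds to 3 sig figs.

0.580 s

For a physical pendulum T = 2π√(I/(mgd)), with d = 0.06600 m from pivot to centre of mass.
I_cm = mL²/12 = 7.54 × 0.350²/12 = 0.07697 kg·m²; I = I_cm + md² = 0.07697 + 7.54 × 0.06600² = 0.1098 kg·m².
T = 2π√(0.1098/(7.54 × 25.9 × 0.06600)) = 0.580 s.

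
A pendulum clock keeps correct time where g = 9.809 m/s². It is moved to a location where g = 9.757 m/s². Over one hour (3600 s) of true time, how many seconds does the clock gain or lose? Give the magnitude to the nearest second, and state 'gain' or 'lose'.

lose 10 s

The clock's period scales as T ∝ 1/√g, so T'/T = √(9.809/9.757) = 1.00266.
In 3600 s of true time the clock registers 3600/1.00266 = 3590.4 s, so it loses 10 s.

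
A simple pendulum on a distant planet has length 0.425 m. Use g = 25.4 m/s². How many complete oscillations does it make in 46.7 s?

T = 2π√(L/g) = 2π√(0.425/25.4) = 0.8128 s.
Number of complete oscillations = ⌊46.7/0.8128⌋ = ⌊57.46⌋ = 57.

57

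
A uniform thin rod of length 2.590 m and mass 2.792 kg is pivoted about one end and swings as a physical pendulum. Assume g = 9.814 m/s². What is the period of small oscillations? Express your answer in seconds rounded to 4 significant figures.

2.635 s

For a physical pendulum T = 2π√(I/(mgd)), with d = 1.2950 m from pivot to centre of mass.
I_cm = mL²/12 = 2.792 × 2.590²/12 = 1.5608 kg·m²; I = I_cm + md² = 1.5608 + 2.792 × 1.2950² = 6.2430 kg·m².
T = 2π√(6.2430/(2.792 × 9.814 × 1.2950)) = 2.635 s.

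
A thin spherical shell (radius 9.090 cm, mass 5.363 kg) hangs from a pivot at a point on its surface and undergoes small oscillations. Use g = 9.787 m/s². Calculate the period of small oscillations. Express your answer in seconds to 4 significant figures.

I_cm = (2/3)mr² = 0.029542 kg·m². The pivot is at distance d = 0.09090 m from the centre of mass.
By the parallel-axis theorem, I = I_cm + md² = 0.029542 + 0.044313 = 0.073856 kg·m².
T = 2π√(I/(mgd)) = 2π√(0.073856/(5.363 × 9.787 × 0.09090)) = 0.7817 s.

0.7817 s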